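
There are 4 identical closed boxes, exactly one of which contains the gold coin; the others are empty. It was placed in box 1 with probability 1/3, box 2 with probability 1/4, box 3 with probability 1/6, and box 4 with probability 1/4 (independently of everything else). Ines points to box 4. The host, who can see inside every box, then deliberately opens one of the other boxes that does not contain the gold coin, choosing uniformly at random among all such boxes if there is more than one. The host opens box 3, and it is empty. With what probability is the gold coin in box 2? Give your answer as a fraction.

Condition on the true location of the gold coin.
If it is in box 1 (prior 1/3): the host has 2 equally likely choices, so probability 1/2; weight (1/3)·(1/2) = 1/6.
If it is in box 2 (prior 1/4): the host has 2 equally likely choices, so probability 1/2; weight (1/4)·(1/2) = 1/8.
If it is in box 3 (prior 1/6): the host opened box 3, so this case is ruled out; weight (1/6)·0 = 0.
If it is in box 4 (prior 1/4): the host has 3 equally likely choices, so probability 1/3; weight (1/4)·(1/3) = 1/12.
The weights sum to 3/8.
So P(the gold coin in box 2 | the host opened box 3) = (1/8) / (3/8) = 1/3.

1/3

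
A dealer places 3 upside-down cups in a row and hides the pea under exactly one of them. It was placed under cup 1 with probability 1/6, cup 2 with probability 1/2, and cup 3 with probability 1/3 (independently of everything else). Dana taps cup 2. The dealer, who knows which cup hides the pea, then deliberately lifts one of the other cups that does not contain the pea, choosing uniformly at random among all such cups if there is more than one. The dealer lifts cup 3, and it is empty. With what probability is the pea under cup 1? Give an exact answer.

Consider each possible location of the pea in turn.
If it is under cup 1 (prior 1/6): the dealer has no choice, probability 1; weight (1/6)·1 = 1/6.
If it is under cup 2 (prior 1/2): the dealer has 2 equally likely choices, so probability 1/2; weight (1/2)·(1/2) = 1/4.
If it is under cup 3 (prior 1/3): the dealer opened cup 3, so this case is ruled out; weight (1/3)·0 = 0.
The weights sum to 5/12.
So P(the pea under cup 1 | the dealer opened cup 3) = (1/6) / (5/12) = 2/5.

2/5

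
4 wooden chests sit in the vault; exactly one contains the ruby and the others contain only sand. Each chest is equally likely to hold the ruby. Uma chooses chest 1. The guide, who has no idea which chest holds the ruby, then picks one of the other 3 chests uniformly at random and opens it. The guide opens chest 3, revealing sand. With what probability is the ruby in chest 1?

1/3

Apply Bayes' rule, conditioning on where the ruby actually is.
If it is in any of chests 1, 2, and 4 (prior 1/4 each): the guide picks chest 3 with probability 1/3 regardless, and it is not the prize; weight (1/4)·(1/3) = 1/12 each.
If it is in chest 3 (prior 1/4): the guide opened chest 3, so this case is ruled out; weight (1/4)·0 = 0.
The weights sum to 1/4.
So P(the ruby in chest 1 | the guide opened chest 3) = (1/12) / (1/4) = 1/3.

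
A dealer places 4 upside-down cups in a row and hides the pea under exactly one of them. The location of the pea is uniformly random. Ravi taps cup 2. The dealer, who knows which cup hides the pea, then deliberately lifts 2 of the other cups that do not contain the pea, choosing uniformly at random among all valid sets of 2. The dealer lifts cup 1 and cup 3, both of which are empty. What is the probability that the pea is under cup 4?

Consider each possible location of the pea in turn.
If it is under either of cups 1 and 3 (prior 1/4 each): that cup was opened and seen not to hold the prize — ruled out; weight (1/4)·0 = 0 each.
If it is under cup 2 (prior 1/4): the dealer has 3 equally likely choices, so probability 1/3; weight (1/4)·(1/3) = 1/12.
If it is under cup 4 (prior 1/4): the dealer has no choice, probability 1; weight (1/4)·1 = 1/4.
The weights sum to 1/3.
So P(the pea under cup 4 | the dealer opened cup 1 and cup 3) = (1/4) / (1/3) = 3/4.

3/4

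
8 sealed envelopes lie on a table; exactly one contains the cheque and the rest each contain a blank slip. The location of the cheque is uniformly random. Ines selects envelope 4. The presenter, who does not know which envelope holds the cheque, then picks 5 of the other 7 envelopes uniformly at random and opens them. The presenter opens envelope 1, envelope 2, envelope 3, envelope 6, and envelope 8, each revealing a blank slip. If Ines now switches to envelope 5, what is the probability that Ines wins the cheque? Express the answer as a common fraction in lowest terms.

1/3

Condition on the true location of the cheque.
If it is in any of envelopes 1, 2, 3, 6, and 8 (prior 1/8 each): that envelope was opened and seen not to hold the prize — ruled out; weight (1/8)·0 = 0 each.
If it is in any of envelopes 4, 5, and 7 (prior 1/8 each): the presenter picks exactly this set with probability 1/21 regardless, and none is the prize; weight (1/8)·(1/21) = 1/168 each.
The weights sum to 1/56.
So P(the cheque in envelope 5 | the presenter opened envelope 1, envelope 2, envelope 3, envelope 6, and envelope 8) = (1/168) / (1/56) = 1/3.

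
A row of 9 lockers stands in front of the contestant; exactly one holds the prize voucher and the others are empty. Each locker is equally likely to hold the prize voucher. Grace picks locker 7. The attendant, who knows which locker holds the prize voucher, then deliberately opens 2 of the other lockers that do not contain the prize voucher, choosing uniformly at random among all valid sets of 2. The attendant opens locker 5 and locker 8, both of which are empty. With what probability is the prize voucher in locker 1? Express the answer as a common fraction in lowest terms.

4/27

Condition on the true location of the prize voucher.
If it is in any of lockers 1, 2, 3, 4, 6, and 9 (prior 1/9 each): the attendant has 21 equally likely choices, so probability 1/21; weight (1/9)·(1/21) = 1/189 each.
If it is in either of lockers 5 and 8 (prior 1/9 each): that locker was opened and seen not to hold the prize — ruled out; weight (1/9)·0 = 0 each.
If it is in locker 7 (prior 1/9): the attendant has 28 equally likely choices, so probability 1/28; weight (1/9)·(1/28) = 1/252.
The weights sum to 1/28.
So P(the prize voucher in locker 1 | the attendant opened locker 5 and locker 8) = (1/189) / (1/28) = 4/27.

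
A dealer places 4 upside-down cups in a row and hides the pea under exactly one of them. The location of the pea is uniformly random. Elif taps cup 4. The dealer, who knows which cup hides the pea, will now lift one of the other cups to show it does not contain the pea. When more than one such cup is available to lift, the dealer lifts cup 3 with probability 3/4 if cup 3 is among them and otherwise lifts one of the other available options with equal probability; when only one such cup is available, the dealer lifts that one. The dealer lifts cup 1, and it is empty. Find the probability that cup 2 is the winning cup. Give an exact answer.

2/7

Condition on the true location of the pea.
If it is under cup 1 (prior 1/4): the dealer opened cup 1, so this case is ruled out; weight (1/4)·0 = 0.
If it is under cup 2 (prior 1/4): cup 3 is available but not opened, probability 1/4; weight (1/4)·(1/4) = 1/16.
If it is under cup 3 (prior 1/4): cup 3 holds the prize so is unavailable; the dealer chooses uniformly among the 2 others, probability 1/2; weight (1/4)·(1/2) = 1/8.
If it is under cup 4 (prior 1/4): cup 3 is available but not opened; cup 1 gets probability (1 − 3/4)/2 = 1/8; weight (1/4)·(1/8) = 1/32.
The weights sum to 7/32.
So P(the pea under cup 2 | the dealer opened cup 1) = (1/16) / (7/32) = 2/7.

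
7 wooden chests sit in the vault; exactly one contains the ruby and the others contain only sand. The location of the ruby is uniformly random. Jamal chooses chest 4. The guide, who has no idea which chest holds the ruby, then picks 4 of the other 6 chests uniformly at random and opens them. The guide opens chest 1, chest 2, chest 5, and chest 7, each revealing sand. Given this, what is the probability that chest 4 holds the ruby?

Consider each possible location of the ruby in turn.
If it is in any of chests 1, 2, 5, and 7 (prior 1/7 each): that chest was opened and seen not to hold the prize — ruled out; weight (1/7)·0 = 0 each.
If it is in any of chests 3, 4, and 6 (prior 1/7 each): the guide picks exactly this set with probability 1/15 regardless, and none is the prize; weight (1/7)·(1/15) = 1/105 each.
The weights sum to 1/35.
So P(the ruby in chest 4 | the guide opened chest 1, chest 2, chest 5, and chest 7) = (1/105) / (1/35) = 1/3.

1/3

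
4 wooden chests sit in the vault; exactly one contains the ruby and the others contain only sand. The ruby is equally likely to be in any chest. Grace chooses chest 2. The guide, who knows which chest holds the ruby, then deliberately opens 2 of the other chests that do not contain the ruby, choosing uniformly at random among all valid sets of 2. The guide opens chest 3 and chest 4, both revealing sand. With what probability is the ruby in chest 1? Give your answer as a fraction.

3/4

Condition on the true location of the ruby.
If it is in chest 1 (prior 1/4): the guide has no choice, probability 1; weight (1/4)·1 = 1/4.
If it is in chest 2 (prior 1/4): the guide has 3 equally likely choices, so probability 1/3; weight (1/4)·(1/3) = 1/12.
If it is in either of chests 3 and 4 (prior 1/4 each): that chest was opened and seen not to hold the prize — ruled out; weight (1/4)·0 = 0 each.
The weights sum to 1/3.
So P(the ruby in chest 1 | the guide opened chest 3 and chest 4) = (1/4) / (1/3) = 3/4.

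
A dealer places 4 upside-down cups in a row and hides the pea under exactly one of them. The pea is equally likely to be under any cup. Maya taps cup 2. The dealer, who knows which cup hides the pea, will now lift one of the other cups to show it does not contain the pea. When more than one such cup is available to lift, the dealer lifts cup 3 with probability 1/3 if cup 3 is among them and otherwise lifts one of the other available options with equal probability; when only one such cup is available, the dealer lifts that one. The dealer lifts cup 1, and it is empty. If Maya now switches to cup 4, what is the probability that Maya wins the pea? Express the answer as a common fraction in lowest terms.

4/9

Consider each possible location of the pea in turn.
If it is under cup 1 (prior 1/4): the dealer opened cup 1, so this case is ruled out; weight (1/4)·0 = 0.
If it is under cup 2 (prior 1/4): cup 3 is available but not opened; cup 1 gets probability (1 − 1/3)/2 = 1/3; weight (1/4)·(1/3) = 1/12.
If it is under cup 3 (prior 1/4): cup 3 holds the prize so is unavailable; the dealer chooses uniformly among the 2 others, probability 1/2; weight (1/4)·(1/2) = 1/8.
If it is under cup 4 (prior 1/4): cup 3 is available but not opened, probability 2/3; weight (1/4)·(2/3) = 1/6.
The weights sum to 3/8.
So P(the pea under cup 4 | the dealer opened cup 1) = (1/6) / (3/8) = 4/9.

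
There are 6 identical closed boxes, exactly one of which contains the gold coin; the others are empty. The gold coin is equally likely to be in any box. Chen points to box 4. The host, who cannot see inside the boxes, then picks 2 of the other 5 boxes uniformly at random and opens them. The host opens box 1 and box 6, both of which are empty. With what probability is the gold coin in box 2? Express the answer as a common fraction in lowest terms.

Apply Bayes' rule, conditioning on where the gold coin actually is.
If it is in either of boxes 1 and 6 (prior 1/6 each): that box was opened and seen not to hold the prize — ruled out; weight (1/6)·0 = 0 each.
If it is in any of boxes 2, 3, 4, and 5 (prior 1/6 each): the host picks exactly this set with probability 1/10 regardless, and none is the prize; weight (1/6)·(1/10) = 1/60 each.
The weights sum to 1/15.
So P(the gold coin in box 2 | the host opened box 1 and box 6) = (1/60) / (1/15) = 1/4.

1/4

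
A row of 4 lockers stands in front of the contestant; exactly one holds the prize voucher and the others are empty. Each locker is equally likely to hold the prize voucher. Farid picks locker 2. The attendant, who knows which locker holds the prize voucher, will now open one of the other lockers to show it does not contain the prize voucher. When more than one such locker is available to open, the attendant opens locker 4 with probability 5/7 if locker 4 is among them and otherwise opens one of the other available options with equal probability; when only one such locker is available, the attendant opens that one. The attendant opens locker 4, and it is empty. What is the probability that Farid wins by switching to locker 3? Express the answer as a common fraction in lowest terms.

Apply Bayes' rule, conditioning on where the prize voucher actually is.
If it is in any of lockers 1, 2, and 3 (prior 1/4 each): locker 4 is available, opened with probability 5/7; weight (1/4)·(5/7) = 5/28 each.
If it is in locker 4 (prior 1/4): the attendant opened locker 4, so this case is ruled out; weight (1/4)·0 = 0.
The weights sum to 15/28.
So P(the prize voucher in locker 3 | the attendant opened locker 4) = (5/28) / (15/28) = 1/3.

1/3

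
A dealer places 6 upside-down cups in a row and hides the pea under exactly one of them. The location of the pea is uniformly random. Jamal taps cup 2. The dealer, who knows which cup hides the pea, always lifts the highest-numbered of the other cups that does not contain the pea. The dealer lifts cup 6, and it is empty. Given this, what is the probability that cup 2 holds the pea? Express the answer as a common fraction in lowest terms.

Condition on the true location of the pea.
If it is under any of cups 1, 2, 3, 4, and 5 (prior 1/6 each): cup 6 is the highest-numbered option available, probability 1; weight (1/6)·1 = 1/6 each.
If it is under cup 6 (prior 1/6): the dealer opened cup 6, so this case is ruled out; weight (1/6)·0 = 0.
The weights sum to 5/6.
So P(the pea under cup 2 | the dealer opened cup 6) = (1/6) / (5/6) = 1/5.

1/5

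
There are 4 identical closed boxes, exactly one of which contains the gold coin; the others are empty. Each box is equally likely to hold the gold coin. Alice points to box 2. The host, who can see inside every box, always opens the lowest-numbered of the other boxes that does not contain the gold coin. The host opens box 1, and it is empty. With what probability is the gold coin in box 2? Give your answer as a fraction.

1/3

Apply Bayes' rule, conditioning on where the gold coin actually is.
If it is in box 1 (prior 1/4): the host opened box 1, so this case is ruled out; weight (1/4)·0 = 0.
If it is in any of boxes 2, 3, and 4 (prior 1/4 each): box 1 is the lowest-numbered option available, probability 1; weight (1/4)·1 = 1/4 each.
The weights sum to 3/4.
So P(the gold coin in box 2 | the host opened box 1) = (1/4) / (3/4) = 1/3.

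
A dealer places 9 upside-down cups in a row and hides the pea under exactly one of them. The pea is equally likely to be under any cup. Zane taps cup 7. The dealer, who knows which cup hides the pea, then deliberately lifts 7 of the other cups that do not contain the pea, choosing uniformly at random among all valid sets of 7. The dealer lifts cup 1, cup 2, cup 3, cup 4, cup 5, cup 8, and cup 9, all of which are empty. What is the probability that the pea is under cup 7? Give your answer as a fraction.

1/9

Consider each possible location of the pea in turn.
If it is under any of cups 1, 2, 3, 4, 5, 8, and 9 (prior 1/9 each): that cup was opened and seen not to hold the prize — ruled out; weight (1/9)·0 = 0 each.
If it is under cup 6 (prior 1/9): the dealer has no choice, probability 1; weight (1/9)·1 = 1/9.
If it is under cup 7 (prior 1/9): the dealer has 8 equally likely choices, so probability 1/8; weight (1/9)·(1/8) = 1/72.
The weights sum to 1/8.
So P(the pea under cup 7 | the dealer opened cup 1, cup 2, cup 3, cup 4, cup 5, cup 8, and cup 9) = (1/72) / (1/8) = 1/9.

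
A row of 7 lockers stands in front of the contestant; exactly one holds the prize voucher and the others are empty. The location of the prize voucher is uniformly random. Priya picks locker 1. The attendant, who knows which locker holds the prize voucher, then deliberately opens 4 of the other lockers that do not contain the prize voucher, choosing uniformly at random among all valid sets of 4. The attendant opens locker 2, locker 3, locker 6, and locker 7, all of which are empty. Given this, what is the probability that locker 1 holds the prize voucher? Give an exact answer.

Condition on the true location of the prize voucher.
If it is in locker 1 (prior 1/7): the attendant has 15 equally likely choices, so probability 1/15; weight (1/7)·(1/15) = 1/105.
If it is in any of lockers 2, 3, 6, and 7 (prior 1/7 each): that locker was opened and seen not to hold the prize — ruled out; weight (1/7)·0 = 0 each.
If it is in either of lockers 4 and 5 (prior 1/7 each): the attendant has 5 equally likely choices, so probability 1/5; weight (1/7)·(1/5) = 1/35 each.
The weights sum to 1/15.
So P(the prize voucher in locker 1 | the attendant opened locker 2, locker 3, locker 6, and locker 7) = (1/105) / (1/15) = 1/7.

1/7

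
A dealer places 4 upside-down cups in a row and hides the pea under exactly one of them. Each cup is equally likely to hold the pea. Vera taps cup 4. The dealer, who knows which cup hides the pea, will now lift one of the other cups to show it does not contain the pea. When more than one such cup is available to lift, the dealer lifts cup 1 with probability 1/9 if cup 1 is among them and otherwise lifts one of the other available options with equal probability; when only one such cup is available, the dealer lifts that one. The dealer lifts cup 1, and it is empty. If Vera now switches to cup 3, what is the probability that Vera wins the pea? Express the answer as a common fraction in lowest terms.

1/3

Apply Bayes' rule, conditioning on where the pea actually is.
If it is under cup 1 (prior 1/4): the dealer opened cup 1, so this case is ruled out; weight (1/4)·0 = 0.
If it is under any of cups 2, 3, and 4 (prior 1/4 each): cup 1 is available, opened with probability 1/9; weight (1/4)·(1/9) = 1/36 each.
The weights sum to 1/12.
So P(the pea under cup 3 | the dealer opened cup 1) = (1/36) / (1/12) = 1/3.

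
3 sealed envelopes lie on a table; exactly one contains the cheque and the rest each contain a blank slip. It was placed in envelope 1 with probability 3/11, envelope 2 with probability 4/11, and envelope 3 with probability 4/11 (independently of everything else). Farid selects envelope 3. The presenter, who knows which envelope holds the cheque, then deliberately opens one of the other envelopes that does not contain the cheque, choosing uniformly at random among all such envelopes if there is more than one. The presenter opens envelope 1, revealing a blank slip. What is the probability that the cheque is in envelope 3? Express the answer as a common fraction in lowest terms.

Apply Bayes' rule, conditioning on where the cheque actually is.
If it is in envelope 1 (prior 3/11): the presenter opened envelope 1, so this case is ruled out; weight (3/11)·0 = 0.
If it is in envelope 2 (prior 4/11): the presenter has no choice, probability 1; weight (4/11)·1 = 4/11.
If it is in envelope 3 (prior 4/11): the presenter has 2 equally likely choices, so probability 1/2; weight (4/11)·(1/2) = 2/11.
The weights sum to 6/11.
So P(the cheque in envelope 3 | the presenter opened envelope 1) = (2/11) / (6/11) = 1/3.

1/3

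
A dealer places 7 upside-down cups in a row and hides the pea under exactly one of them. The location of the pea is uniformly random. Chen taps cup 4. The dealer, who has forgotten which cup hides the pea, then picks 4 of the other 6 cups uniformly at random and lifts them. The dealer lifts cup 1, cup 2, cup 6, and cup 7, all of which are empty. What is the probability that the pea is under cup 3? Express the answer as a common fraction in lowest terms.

1/3

Because the dealer chose which cups to lift without knowing where the pea is, the choice is independent of the prize location. Learning that none of the 4 opened cups holds the pea simply rules out those 4 locations and leaves the remaining 3 cups still equally likely by symmetry.
So P(the pea under cup 3) = 1/3.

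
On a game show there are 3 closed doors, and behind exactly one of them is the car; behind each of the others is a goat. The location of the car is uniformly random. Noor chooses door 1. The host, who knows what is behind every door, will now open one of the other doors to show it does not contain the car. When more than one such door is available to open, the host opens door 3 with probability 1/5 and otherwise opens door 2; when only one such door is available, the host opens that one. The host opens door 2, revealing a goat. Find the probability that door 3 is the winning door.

Condition on the true location of the car.
If it is behind door 1 (prior 1/3): door 3 is available but not opened, probability 4/5; weight (1/3)·(4/5) = 4/15.
If it is behind door 2 (prior 1/3): the host opened door 2, so this case is ruled out; weight (1/3)·0 = 0.
If it is behind door 3 (prior 1/3): only door 2 is available, probability 1; weight (1/3)·1 = 1/3.
The weights sum to 3/5.
So P(the car behind door 3 | the host opened door 2) = (1/3) / (3/5) = 5/9.

5/9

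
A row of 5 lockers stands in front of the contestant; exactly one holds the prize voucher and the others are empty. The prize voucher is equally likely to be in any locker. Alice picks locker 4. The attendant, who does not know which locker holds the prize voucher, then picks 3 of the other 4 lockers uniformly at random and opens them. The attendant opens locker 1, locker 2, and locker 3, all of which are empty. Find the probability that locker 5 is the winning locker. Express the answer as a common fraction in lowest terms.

1/2

Consider each possible location of the prize voucher in turn.
If it is in any of lockers 1, 2, and 3 (prior 1/5 each): that locker was opened and seen not to hold the prize — ruled out; weight (1/5)·0 = 0 each.
If it is in either of lockers 4 and 5 (prior 1/5 each): the attendant picks exactly this set with probability 1/4 regardless, and none is the prize; weight (1/5)·(1/4) = 1/20 each.
The weights sum to 1/10.
So P(the prize voucher in locker 5 | the attendant opened locker 1, locker 2, and locker 3) = (1/20) / (1/10) = 1/2.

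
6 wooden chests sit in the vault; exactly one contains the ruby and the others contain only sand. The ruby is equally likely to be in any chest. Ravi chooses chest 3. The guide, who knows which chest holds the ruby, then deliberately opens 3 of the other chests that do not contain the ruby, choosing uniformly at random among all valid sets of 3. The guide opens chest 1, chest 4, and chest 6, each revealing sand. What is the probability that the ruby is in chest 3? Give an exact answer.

Consider each possible location of the ruby in turn.
If it is in any of chests 1, 4, and 6 (prior 1/6 each): that chest was opened and seen not to hold the prize — ruled out; weight (1/6)·0 = 0 each.
If it is in either of chests 2 and 5 (prior 1/6 each): the guide has 4 equally likely choices, so probability 1/4; weight (1/6)·(1/4) = 1/24 each.
If it is in chest 3 (prior 1/6): the guide has 10 equally likely choices, so probability 1/10; weight (1/6)·(1/10) = 1/60.
The weights sum to 1/10.
So P(the ruby in chest 3 | the guide opened chest 1, chest 4, and chest 6) = (1/60) / (1/10) = 1/6.

1/6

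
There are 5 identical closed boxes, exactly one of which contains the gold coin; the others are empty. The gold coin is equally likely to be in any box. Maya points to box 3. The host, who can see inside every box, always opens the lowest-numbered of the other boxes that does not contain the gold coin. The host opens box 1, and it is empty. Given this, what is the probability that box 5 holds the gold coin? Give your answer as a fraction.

1/4

Condition on the true location of the gold coin.
If it is in box 1 (prior 1/5): the host opened box 1, so this case is ruled out; weight (1/5)·0 = 0.
If it is in any of boxes 2, 3, 4, and 5 (prior 1/5 each): box 1 is the lowest-numbered option available, probability 1; weight (1/5)·1 = 1/5 each.
The weights sum to 4/5.
So P(the gold coin in box 5 | the host opened box 1) = (1/5) / (4/5) = 1/4.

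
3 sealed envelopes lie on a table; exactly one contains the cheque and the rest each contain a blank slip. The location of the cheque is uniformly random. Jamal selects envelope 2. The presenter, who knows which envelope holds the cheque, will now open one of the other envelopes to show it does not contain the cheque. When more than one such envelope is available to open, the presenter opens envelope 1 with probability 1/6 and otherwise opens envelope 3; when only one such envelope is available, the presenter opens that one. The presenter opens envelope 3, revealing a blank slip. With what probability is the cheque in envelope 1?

Consider each possible location of the cheque in turn.
If it is in envelope 1 (prior 1/3): only envelope 3 is available, probability 1; weight (1/3)·1 = 1/3.
If it is in envelope 2 (prior 1/3): envelope 1 is available but not opened, probability 5/6; weight (1/3)·(5/6) = 5/18.
If it is in envelope 3 (prior 1/3): the presenter opened envelope 3, so this case is ruled out; weight (1/3)·0 = 0.
The weights sum to 11/18.
So P(the cheque in envelope 1 | the presenter opened envelope 3) = (1/3) / (11/18) = 6/11.

6/11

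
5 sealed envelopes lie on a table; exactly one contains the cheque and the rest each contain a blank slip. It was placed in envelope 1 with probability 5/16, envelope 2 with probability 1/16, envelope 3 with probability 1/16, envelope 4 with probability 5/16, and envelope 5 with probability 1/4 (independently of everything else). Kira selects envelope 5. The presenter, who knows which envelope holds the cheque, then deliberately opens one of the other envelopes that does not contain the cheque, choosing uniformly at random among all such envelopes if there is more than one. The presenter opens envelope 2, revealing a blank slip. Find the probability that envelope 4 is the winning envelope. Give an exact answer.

5/14

Consider each possible location of the cheque in turn.
If it is in either of envelopes 1 and 4 (prior 5/16 each): the presenter has 3 equally likely choices, so probability 1/3; weight (5/16)·(1/3) = 5/48 each.
If it is in envelope 2 (prior 1/16): the presenter opened envelope 2, so this case is ruled out; weight (1/16)·0 = 0.
If it is in envelope 3 (prior 1/16): the presenter has 3 equally likely choices, so probability 1/3; weight (1/16)·(1/3) = 1/48.
If it is in envelope 5 (prior 1/4): the presenter has 4 equally likely choices, so probability 1/4; weight (1/4)·(1/4) = 1/16.
The weights sum to 7/24.
So P(the cheque in envelope 4 | the presenter opened envelope 2) = (5/48) / (7/24) = 5/14.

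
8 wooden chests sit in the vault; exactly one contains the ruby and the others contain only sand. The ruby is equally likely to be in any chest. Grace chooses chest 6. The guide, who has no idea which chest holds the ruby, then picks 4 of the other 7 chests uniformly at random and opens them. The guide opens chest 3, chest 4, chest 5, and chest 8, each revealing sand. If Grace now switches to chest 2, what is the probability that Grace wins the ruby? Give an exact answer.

1/4

Because the guide chose which chests to open without knowing where the ruby is, the choice is independent of the prize location. Learning that none of the 4 opened chests holds the ruby simply rules out those 4 locations and leaves the remaining 4 chests still equally likely by symmetry.
So P(the ruby in chest 2) = 1/4.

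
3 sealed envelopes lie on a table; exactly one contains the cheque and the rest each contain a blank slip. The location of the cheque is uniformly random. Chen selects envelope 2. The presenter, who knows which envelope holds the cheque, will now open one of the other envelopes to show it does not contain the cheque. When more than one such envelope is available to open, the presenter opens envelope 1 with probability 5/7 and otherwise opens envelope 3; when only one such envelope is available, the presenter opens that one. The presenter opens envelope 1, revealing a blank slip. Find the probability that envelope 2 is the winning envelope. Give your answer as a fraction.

Consider each possible location of the cheque in turn.
If it is in envelope 1 (prior 1/3): the presenter opened envelope 1, so this case is ruled out; weight (1/3)·0 = 0.
If it is in envelope 2 (prior 1/3): envelope 1 is available, opened with probability 5/7; weight (1/3)·(5/7) = 5/21.
If it is in envelope 3 (prior 1/3): only envelope 1 is available, probability 1; weight (1/3)·1 = 1/3.
The weights sum to 4/7.
So P(the cheque in envelope 2 | the presenter opened envelope 1) = (5/21) / (4/7) = 5/12.

5/12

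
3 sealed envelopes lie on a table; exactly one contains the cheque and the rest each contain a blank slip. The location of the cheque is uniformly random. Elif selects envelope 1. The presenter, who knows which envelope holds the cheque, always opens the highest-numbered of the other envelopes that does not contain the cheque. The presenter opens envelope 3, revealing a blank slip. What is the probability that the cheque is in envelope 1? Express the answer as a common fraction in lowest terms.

1/2

Condition on the true location of the cheque.
If it is in either of envelopes 1 and 2 (prior 1/3 each): envelope 3 is the highest-numbered option available, probability 1; weight (1/3)·1 = 1/3 each.
If it is in envelope 3 (prior 1/3): the presenter opened envelope 3, so this case is ruled out; weight (1/3)·0 = 0.
The weights sum to 2/3.
So P(the cheque in envelope 1 | the presenter opened envelope 3) = (1/3) / (2/3) = 1/2.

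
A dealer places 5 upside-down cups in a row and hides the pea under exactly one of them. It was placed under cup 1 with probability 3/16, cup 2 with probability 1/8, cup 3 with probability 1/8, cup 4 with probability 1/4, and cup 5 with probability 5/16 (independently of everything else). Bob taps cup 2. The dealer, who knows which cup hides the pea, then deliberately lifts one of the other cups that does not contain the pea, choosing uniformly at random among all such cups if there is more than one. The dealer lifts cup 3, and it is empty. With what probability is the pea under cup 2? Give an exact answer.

Condition on the true location of the pea.
If it is under cup 1 (prior 3/16): the dealer has 3 equally likely choices, so probability 1/3; weight (3/16)·(1/3) = 1/16.
If it is under cup 2 (prior 1/8): the dealer has 4 equally likely choices, so probability 1/4; weight (1/8)·(1/4) = 1/32.
If it is under cup 3 (prior 1/8): the dealer opened cup 3, so this case is ruled out; weight (1/8)·0 = 0.
If it is under cup 4 (prior 1/4): the dealer has 3 equally likely choices, so probability 1/3; weight (1/4)·(1/3) = 1/12.
If it is under cup 5 (prior 5/16): the dealer has 3 equally likely choices, so probability 1/3; weight (5/16)·(1/3) = 5/48.
The weights sum to 9/32.
So P(the pea under cup 2 | the dealer opened cup 3) = (1/32) / (9/32) = 1/9.

1/9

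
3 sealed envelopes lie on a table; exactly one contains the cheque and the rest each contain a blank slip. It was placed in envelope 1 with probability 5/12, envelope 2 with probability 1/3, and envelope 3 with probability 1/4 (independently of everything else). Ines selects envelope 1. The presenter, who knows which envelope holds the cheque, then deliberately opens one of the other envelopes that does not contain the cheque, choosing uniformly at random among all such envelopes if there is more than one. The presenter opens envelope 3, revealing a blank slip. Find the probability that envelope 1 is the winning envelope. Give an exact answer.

5/13

Consider each possible location of the cheque in turn.
If it is in envelope 1 (prior 5/12): the presenter has 2 equally likely choices, so probability 1/2; weight (5/12)·(1/2) = 5/24.
If it is in envelope 2 (prior 1/3): the presenter has no choice, probability 1; weight (1/3)·1 = 1/3.
If it is in envelope 3 (prior 1/4): the presenter opened envelope 3, so this case is ruled out; weight (1/4)·0 = 0.
The weights sum to 13/24.
So P(the cheque in envelope 1 | the presenter opened envelope 3) = (5/24) / (13/24) = 5/13.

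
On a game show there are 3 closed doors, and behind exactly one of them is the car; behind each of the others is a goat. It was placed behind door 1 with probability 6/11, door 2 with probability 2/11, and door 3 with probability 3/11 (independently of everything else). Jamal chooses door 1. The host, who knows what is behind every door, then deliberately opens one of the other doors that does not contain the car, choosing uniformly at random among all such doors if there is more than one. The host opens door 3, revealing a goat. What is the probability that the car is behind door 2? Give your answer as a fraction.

2/5

Consider each possible location of the car in turn.
If it is behind door 1 (prior 6/11): the host has 2 equally likely choices, so probability 1/2; weight (6/11)·(1/2) = 3/11.
If it is behind door 2 (prior 2/11): the host has no choice, probability 1; weight (2/11)·1 = 2/11.
If it is behind door 3 (prior 3/11): the host opened door 3, so this case is ruled out; weight (3/11)·0 = 0.
The weights sum to 5/11.
So P(the car behind door 2 | the host opened door 3) = (2/11) / (5/11) = 2/5.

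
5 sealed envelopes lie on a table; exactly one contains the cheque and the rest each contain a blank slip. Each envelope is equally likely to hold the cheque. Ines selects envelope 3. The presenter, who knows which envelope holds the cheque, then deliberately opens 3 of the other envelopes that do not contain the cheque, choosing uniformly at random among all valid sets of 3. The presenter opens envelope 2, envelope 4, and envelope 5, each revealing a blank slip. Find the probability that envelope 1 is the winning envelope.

4/5

Condition on the true location of the cheque.
If it is in envelope 1 (prior 1/5): the presenter has no choice, probability 1; weight (1/5)·1 = 1/5.
If it is in any of envelopes 2, 4, and 5 (prior 1/5 each): that envelope was opened and seen not to hold the prize — ruled out; weight (1/5)·0 = 0 each.
If it is in envelope 3 (prior 1/5): the presenter has 4 equally likely choices, so probability 1/4; weight (1/5)·(1/4) = 1/20.
The weights sum to 1/4.
So P(the cheque in envelope 1 | the presenter opened envelope 2, envelope 4, and envelope 5) = (1/5) / (1/4) = 4/5.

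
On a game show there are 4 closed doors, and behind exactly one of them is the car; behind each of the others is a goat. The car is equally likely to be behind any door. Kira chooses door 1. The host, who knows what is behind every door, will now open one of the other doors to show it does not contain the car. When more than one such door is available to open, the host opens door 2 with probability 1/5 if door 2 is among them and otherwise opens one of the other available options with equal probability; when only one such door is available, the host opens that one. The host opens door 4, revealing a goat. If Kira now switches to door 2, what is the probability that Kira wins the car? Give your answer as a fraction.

5/17

Condition on the true location of the car.
If it is behind door 1 (prior 1/4): door 2 is available but not opened; door 4 gets probability (1 − 1/5)/2 = 2/5; weight (1/4)·(2/5) = 1/10.
If it is behind door 2 (prior 1/4): door 2 holds the prize so is unavailable; the host chooses uniformly among the 2 others, probability 1/2; weight (1/4)·(1/2) = 1/8.
If it is behind door 3 (prior 1/4): door 2 is available but not opened, probability 4/5; weight (1/4)·(4/5) = 1/5.
If it is behind door 4 (prior 1/4): the host opened door 4, so this case is ruled out; weight (1/4)·0 = 0.
The weights sum to 17/40.
So P(the car behind door 2 | the host opened door 4) = (1/8) / (17/40) = 5/17.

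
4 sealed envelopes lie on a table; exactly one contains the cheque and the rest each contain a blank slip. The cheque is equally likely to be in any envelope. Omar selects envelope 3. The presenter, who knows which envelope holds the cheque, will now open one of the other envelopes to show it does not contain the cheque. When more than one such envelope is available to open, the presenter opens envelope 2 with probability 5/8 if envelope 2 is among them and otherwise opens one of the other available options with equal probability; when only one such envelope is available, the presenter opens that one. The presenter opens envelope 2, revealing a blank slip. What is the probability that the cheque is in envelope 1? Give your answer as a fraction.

1/3

Apply Bayes' rule, conditioning on where the cheque actually is.
If it is in any of envelopes 1, 3, and 4 (prior 1/4 each): envelope 2 is available, opened with probability 5/8; weight (1/4)·(5/8) = 5/32 each.
If it is in envelope 2 (prior 1/4): the presenter opened envelope 2, so this case is ruled out; weight (1/4)·0 = 0.
The weights sum to 15/32.
So P(the cheque in envelope 1 | the presenter opened envelope 2) = (5/32) / (15/32) = 1/3.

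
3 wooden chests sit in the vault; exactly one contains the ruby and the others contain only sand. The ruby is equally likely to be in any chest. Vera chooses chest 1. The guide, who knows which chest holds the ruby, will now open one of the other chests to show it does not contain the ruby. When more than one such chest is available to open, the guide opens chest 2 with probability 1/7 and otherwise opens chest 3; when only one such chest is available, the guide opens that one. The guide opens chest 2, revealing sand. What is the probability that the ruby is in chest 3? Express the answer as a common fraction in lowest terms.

7/8

Condition on the true location of the ruby.
If it is in chest 1 (prior 1/3): chest 2 is available, opened with probability 1/7; weight (1/3)·(1/7) = 1/21.
If it is in chest 2 (prior 1/3): the guide opened chest 2, so this case is ruled out; weight (1/3)·0 = 0.
If it is in chest 3 (prior 1/3): only chest 2 is available, probability 1; weight (1/3)·1 = 1/3.
The weights sum to 8/21.
So P(the ruby in chest 3 | the guide opened chest 2) = (1/3) / (8/21) = 7/8.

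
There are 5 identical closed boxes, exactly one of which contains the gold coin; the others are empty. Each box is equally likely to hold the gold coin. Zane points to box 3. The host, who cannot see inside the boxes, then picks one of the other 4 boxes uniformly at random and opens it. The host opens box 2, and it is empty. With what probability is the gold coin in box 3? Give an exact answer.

1/4

Because the host chose which box to open without knowing where the gold coin is, the choice is independent of the prize location. Learning that box 2 does not hold the gold coin simply rules out that one location and leaves the remaining 4 boxes still equally likely by symmetry.
So P(the gold coin in box 3) = 1/4.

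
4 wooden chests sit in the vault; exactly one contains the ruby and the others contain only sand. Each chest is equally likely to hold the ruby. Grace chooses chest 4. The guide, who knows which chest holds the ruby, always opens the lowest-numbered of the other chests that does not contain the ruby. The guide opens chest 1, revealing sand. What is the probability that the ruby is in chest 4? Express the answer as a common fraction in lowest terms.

Consider each possible location of the ruby in turn.
If it is in chest 1 (prior 1/4): the guide opened chest 1, so this case is ruled out; weight (1/4)·0 = 0.
If it is in any of chests 2, 3, and 4 (prior 1/4 each): chest 1 is the lowest-numbered option available, probability 1; weight (1/4)·1 = 1/4 each.
The weights sum to 3/4.
So P(the ruby in chest 4 | the guide opened chest 1) = (1/4) / (3/4) = 1/3.

1/3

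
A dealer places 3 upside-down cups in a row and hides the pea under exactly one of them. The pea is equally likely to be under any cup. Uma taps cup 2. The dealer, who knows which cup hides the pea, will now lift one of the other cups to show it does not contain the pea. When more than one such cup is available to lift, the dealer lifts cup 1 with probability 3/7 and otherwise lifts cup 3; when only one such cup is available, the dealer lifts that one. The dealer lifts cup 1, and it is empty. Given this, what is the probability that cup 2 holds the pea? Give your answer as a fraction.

Consider each possible location of the pea in turn.
If it is under cup 1 (prior 1/3): the dealer opened cup 1, so this case is ruled out; weight (1/3)·0 = 0.
If it is under cup 2 (prior 1/3): cup 1 is available, opened with probability 3/7; weight (1/3)·(3/7) = 1/7.
If it is under cup 3 (prior 1/3): only cup 1 is available, probability 1; weight (1/3)·1 = 1/3.
The weights sum to 10/21.
So P(the pea under cup 2 | the dealer opened cup 1) = (1/7) / (10/21) = 3/10.

3/10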